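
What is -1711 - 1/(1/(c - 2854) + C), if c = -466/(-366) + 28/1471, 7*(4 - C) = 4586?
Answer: -5988874571280666/3500222061241 ≈ -1711.0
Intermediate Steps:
C = -4558/7 (C = 4 - 1/7*4586 = 4 - 4586/7 = -4558/7 ≈ -651.14)
c = 347867/269193 (c = -466*(-1/366) + 28*(1/1471) = 233/183 + 28/1471 = 347867/269193 ≈ 1.2923)
-1711 - 1/(1/(c - 2854) + C) = -1711 - 1/(1/(347867/269193 - 2854) - 4558/7) = -1711 - 1/(1/(-767928955/269193) - 4558/7) = -1711 - 1/(-269193/767928955 - 4558/7) = -1711 - 1/(-3500222061241/5375502685) = -1711 - 1*(-5375502685/3500222061241) = -1711 + 5375502685/3500222061241 = -5988874571280666/3500222061241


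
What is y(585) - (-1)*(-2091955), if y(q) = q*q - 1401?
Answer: -1751131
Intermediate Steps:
y(q) = -1401 + q**2 (y(q) = q**2 - 1401 = -1401 + q**2)
y(585) - (-1)*(-2091955) = (-1401 + 585**2) - (-1)*(-2091955) = (-1401 + 342225) - 1*2091955 = 340824 - 2091955 = -1751131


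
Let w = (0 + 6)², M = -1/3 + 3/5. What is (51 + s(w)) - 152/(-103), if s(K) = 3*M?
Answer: 27437/515 ≈ 53.276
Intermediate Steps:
M = 4/15 (M = -1*⅓ + 3*(⅕) = -⅓ + ⅗ = 4/15 ≈ 0.26667)
w = 36 (w = 6² = 36)
s(K) = ⅘ (s(K) = 3*(4/15) = ⅘)
(51 + s(w)) - 152/(-103) = (51 + ⅘) - 152/(-103) = 259/5 - 1/103*(-152) = 259/5 + 152/103 = 27437/515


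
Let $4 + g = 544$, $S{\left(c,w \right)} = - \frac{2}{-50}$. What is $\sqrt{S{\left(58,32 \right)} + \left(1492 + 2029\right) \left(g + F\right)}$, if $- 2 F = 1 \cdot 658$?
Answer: $\frac{2 \sqrt{4643319}}{5} \approx 861.93$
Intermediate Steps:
$S{\left(c,w \right)} = \frac{1}{25}$ ($S{\left(c,w \right)} = \left(-2\right) \left(- \frac{1}{50}\right) = \frac{1}{25}$)
$F = -329$ ($F = - \frac{1 \cdot 658}{2} = \left(- \frac{1}{2}\right) 658 = -329$)
$g = 540$ ($g = -4 + 544 = 540$)
$\sqrt{S{\left(58,32 \right)} + \left(1492 + 2029\right) \left(g + F\right)} = \sqrt{\frac{1}{25} + \left(1492 + 2029\right) \left(540 - 329\right)} = \sqrt{\frac{1}{25} + 3521 \cdot 211} = \sqrt{\frac{1}{25} + 742931} = \sqrt{\frac{18573276}{25}} = \frac{2 \sqrt{4643319}}{5}$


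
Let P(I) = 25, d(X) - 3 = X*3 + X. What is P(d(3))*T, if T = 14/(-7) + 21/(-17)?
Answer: -1375/17 ≈ -80.882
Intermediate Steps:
d(X) = 3 + 4*X (d(X) = 3 + (X*3 + X) = 3 + (3*X + X) = 3 + 4*X)
T = -55/17 (T = 14*(-1/7) + 21*(-1/17) = -2 - 21/17 = -55/17 ≈ -3.2353)
P(d(3))*T = 25*(-55/17) = -1375/17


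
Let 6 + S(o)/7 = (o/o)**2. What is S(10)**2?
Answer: 1225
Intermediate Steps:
S(o) = -35 (S(o) = -42 + 7*(o/o)**2 = -42 + 7*1**2 = -42 + 7*1 = -42 + 7 = -35)
S(10)**2 = (-35)**2 = 1225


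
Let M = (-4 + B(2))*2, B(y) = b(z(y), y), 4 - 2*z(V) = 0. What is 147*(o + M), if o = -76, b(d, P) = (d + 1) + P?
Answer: -10878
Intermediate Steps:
z(V) = 2 (z(V) = 2 - ½*0 = 2 + 0 = 2)
b(d, P) = 1 + P + d (b(d, P) = (1 + d) + P = 1 + P + d)
B(y) = 3 + y (B(y) = 1 + y + 2 = 3 + y)
M = 2 (M = (-4 + (3 + 2))*2 = (-4 + 5)*2 = 1*2 = 2)
147*(o + M) = 147*(-76 + 2) = 147*(-74) = -10878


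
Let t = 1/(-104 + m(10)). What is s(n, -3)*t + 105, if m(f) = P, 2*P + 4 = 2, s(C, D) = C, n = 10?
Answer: 2203/21 ≈ 104.90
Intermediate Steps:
P = -1 (P = -2 + (½)*2 = -2 + 1 = -1)
m(f) = -1
t = -1/105 (t = 1/(-104 - 1) = 1/(-105) = -1/105 ≈ -0.0095238)
s(n, -3)*t + 105 = 10*(-1/105) + 105 = -2/21 + 105 = 2203/21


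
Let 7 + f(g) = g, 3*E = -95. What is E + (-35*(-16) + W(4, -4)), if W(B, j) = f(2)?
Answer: 1570/3 ≈ 523.33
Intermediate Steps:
E = -95/3 (E = (⅓)*(-95) = -95/3 ≈ -31.667)
f(g) = -7 + g
W(B, j) = -5 (W(B, j) = -7 + 2 = -5)
E + (-35*(-16) + W(4, -4)) = -95/3 + (-35*(-16) - 5) = -95/3 + (560 - 5) = -95/3 + 555 = 1570/3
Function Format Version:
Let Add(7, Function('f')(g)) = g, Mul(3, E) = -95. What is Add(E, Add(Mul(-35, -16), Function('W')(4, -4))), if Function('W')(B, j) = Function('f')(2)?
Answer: Rational(1570, 3) ≈ 523.33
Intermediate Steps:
E = Rational(-95, 3) (E = Mul(Rational(1, 3), -95) = Rational(-95, 3) ≈ -31.667)
Function('f')(g) = Add(-7, g)
Function('W')(B, j) = -5 (Function('W')(B, j) = Add(-7, 2) = -5)
Add(E, Add(Mul(-35, -16), Function('W')(4, -4))) = Add(Rational(-95, 3), Add(Mul(-35, -16), -5)) = Add(Rational(-95, 3), Add(560, -5)) = Add(Rational(-95, 3), 555) = Rational(1570, 3)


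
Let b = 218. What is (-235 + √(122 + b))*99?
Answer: -23265 + 198*√85 ≈ -21440.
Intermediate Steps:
(-235 + √(122 + b))*99 = (-235 + √(122 + 218))*99 = (-235 + √340)*99 = (-235 + 2*√85)*99 = -23265 + 198*√85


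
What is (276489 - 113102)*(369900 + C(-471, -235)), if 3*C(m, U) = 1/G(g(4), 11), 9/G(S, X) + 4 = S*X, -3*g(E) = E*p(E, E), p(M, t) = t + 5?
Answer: 1631772764468/27 ≈ 6.0436e+10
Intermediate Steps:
p(M, t) = 5 + t
g(E) = -E*(5 + E)/3
G(S, X) = 9/(-4 + S*X)
C(m, U) = -136/27 (C(m, U) = 1/(3*((9/(-4 - ⅓*4*(5 + 4)*11)))) = 1/(3*((9/(-4 - ⅓*4*9*11)))) = 1/(3*((9/(-4 - 12*11)))) = 1/(3*((9/(-4 - 132)))) = 1/(3*((9/(-136)))) = 1/(3*((9*(-1/136)))) = 1/(3*(-9/136)) = (⅓)*(-136/9) = -136/27)
(276489 - 113102)*(369900 + C(-471, -235)) = (276489 - 113102)*(369900 - 136/27) = 163387*(9987164/27) = 1631772764468/27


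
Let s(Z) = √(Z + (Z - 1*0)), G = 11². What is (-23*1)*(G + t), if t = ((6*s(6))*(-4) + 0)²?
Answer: -161759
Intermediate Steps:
G = 121
s(Z) = √2*√Z (s(Z) = √(Z + (Z + 0)) = √(Z + Z) = √(2*Z) = √2*√Z)
t = 6912 (t = ((6*(√2*√6))*(-4) + 0)² = ((6*(2*√3))*(-4) + 0)² = ((12*√3)*(-4) + 0)² = (-48*√3 + 0)² = (-48*√3)² = 6912)
(-23*1)*(G + t) = (-23*1)*(121 + 6912) = -23*7033 = -161759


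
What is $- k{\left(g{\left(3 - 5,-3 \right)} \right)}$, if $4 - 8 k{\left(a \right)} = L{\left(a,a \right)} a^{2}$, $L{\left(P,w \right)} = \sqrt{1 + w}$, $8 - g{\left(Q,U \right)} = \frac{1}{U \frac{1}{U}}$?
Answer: $- \frac{1}{2} + \frac{49 \sqrt{2}}{4} \approx 16.824$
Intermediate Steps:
$g{\left(Q,U \right)} = 7$ ($g{\left(Q,U \right)} = 8 - \frac{1}{U \frac{1}{U}} = 8 - 1^{-1} = 8 - 1 = 7$)
$k{\left(a \right)} = \frac{1}{2} - \frac{a^{2} \sqrt{1 + a}}{8}$ ($k{\left(a \right)} = \frac{1}{2} - \frac{\sqrt{1 + a} a^{2}}{8} = \frac{1}{2} - \frac{a^{2} \sqrt{1 + a}}{8}$)
$- k{\left(g{\left(3 - 5,-3 \right)} \right)} = - (\frac{1}{2} - \frac{7^{2} \sqrt{1 + 7}}{8}) = - (\frac{1}{2} - \frac{49 \sqrt{8}}{8}) = - (\frac{1}{2} - \frac{49 \cdot 2 \sqrt{2}}{8}) = - (\frac{1}{2} - \frac{49 \sqrt{2}}{4}) = - \frac{1}{2} + \frac{49 \sqrt{2}}{4}$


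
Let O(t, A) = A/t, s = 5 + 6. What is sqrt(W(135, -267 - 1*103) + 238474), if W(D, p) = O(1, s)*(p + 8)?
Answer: 2*sqrt(58623) ≈ 484.24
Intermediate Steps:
s = 11
W(D, p) = 88 + 11*p (W(D, p) = (11/1)*(p + 8) = (11*1)*(8 + p) = 11*(8 + p) = 88 + 11*p)
sqrt(W(135, -267 - 1*103) + 238474) = sqrt((88 + 11*(-267 - 1*103)) + 238474) = sqrt((88 + 11*(-267 - 103)) + 238474) = sqrt((88 + 11*(-370)) + 238474) = sqrt((88 - 4070) + 238474) = sqrt(-3982 + 238474) = sqrt(234492) = 2*sqrt(58623)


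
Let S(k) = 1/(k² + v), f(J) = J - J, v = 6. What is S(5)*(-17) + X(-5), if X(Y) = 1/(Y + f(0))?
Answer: -116/155 ≈ -0.74839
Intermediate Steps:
f(J) = 0
X(Y) = 1/Y (X(Y) = 1/(Y + 0) = 1/Y)
S(k) = 1/(6 + k²) (S(k) = 1/(k² + 6) = 1/(6 + k²))
S(5)*(-17) + X(-5) = -17/(6 + 5²) + 1/(-5) = -17/(6 + 25) - ⅕ = -17/31 - ⅕ = -116/155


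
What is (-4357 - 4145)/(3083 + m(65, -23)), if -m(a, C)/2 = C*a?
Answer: -8502/6073 ≈ -1.4000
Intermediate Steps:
m(a, C) = -2*C*a
(-4357 - 4145)/(3083 + m(65, -23)) = (-4357 - 4145)/(3083 - 2*(-23)*65) = -8502/(3083 + 2990) = -8502/6073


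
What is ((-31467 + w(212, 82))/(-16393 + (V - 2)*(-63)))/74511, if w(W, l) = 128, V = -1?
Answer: 31339/1207376244 ≈ 2.5956e-5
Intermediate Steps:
((-31467 + w(212, 82))/(-16393 + (V - 2)*(-63)))/74511 = ((-31467 + 128)/(-16393 + (-1 - 2)*(-63)))/74511 = -31339/(-16393 - 3*(-63))*(1/74511) = -31339/(-16393 + 189)*(1/74511) = -31339/(-16204)*(1/74511) = -31339*(-1/16204)*(1/74511) = (31339/16204)*(1/74511) = 31339/1207376244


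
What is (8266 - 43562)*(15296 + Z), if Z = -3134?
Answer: -429269952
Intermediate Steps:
(8266 - 43562)*(15296 + Z) = (8266 - 43562)*(15296 - 3134) = -35296*12162 = -429269952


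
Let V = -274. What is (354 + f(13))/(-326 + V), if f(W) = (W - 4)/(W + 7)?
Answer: -2363/4000 ≈ -0.59075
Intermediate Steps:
f(W) = (-4 + W)/(7 + W)
(354 + f(13))/(-326 + V) = (354 + (-4 + 13)/(7 + 13))/(-326 - 274) = (354 + 9/20)/(-600) = (354 + (1/20)*9)*(-1/600) = (354 + 9/20)*(-1/600) = (7089/20)*(-1/600) = -2363/4000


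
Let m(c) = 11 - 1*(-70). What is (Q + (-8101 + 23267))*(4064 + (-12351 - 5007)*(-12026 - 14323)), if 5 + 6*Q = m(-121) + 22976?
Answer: 8693689074048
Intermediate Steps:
m(c) = 81 (m(c) = 11 + 70 = 81)
Q = 3842 (Q = -5/6 + (81 + 22976)/6 = -5/6 + (1/6)*23057 = -5/6 + 23057/6 = 3842)
(Q + (-8101 + 23267))*(4064 + (-12351 - 5007)*(-12026 - 14323)) = (3842 + (-8101 + 23267))*(4064 + (-12351 - 5007)*(-12026 - 14323)) = (3842 + 15166)*(4064 - 17358*(-26349)) = 19008*(4064 + 457365942) = 19008*457370006 = 8693689074048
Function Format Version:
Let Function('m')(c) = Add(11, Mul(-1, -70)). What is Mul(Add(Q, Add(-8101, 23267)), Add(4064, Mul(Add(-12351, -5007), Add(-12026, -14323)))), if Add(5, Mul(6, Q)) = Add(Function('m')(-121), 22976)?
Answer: 8693689074048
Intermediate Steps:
Function('m')(c) = 81 (Function('m')(c) = Add(11, 70) = 81)
Q = 3842 (Q = Add(Rational(-5, 6), Mul(Rational(1, 6), Add(81, 22976))) = Add(Rational(-5, 6), Mul(Rational(1, 6), 23057)) = Add(Rational(-5, 6), Rational(23057, 6)) = 3842)
Mul(Add(Q, Add(-8101, 23267)), Add(4064, Mul(Add(-12351, -5007), Add(-12026, -14323)))) = Mul(Add(3842, Add(-8101, 23267)), Add(4064, Mul(Add(-12351, -5007), Add(-12026, -14323)))) = Mul(Add(3842, 15166), Add(4064, Mul(-17358, -26349))) = Mul(19008, Add(4064, 457365942)) = Mul(19008, 457370006) = 8693689074048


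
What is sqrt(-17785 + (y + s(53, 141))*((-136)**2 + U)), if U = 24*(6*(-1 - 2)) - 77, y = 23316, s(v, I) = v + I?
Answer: 3*sqrt(46984065) ≈ 20563.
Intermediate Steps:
s(v, I) = I + v
U = -509 (U = 24*(6*(-3)) - 77 = 24*(-18) - 77 = -432 - 77 = -509)
sqrt(-17785 + (y + s(53, 141))*((-136)**2 + U)) = sqrt(-17785 + (23316 + (141 + 53))*((-136)**2 - 509)) = sqrt(-17785 + (23316 + 194)*(18496 - 509)) = sqrt(-17785 + 23510*17987) = sqrt(-17785 + 422874370) = sqrt(422856585) = 3*sqrt(46984065)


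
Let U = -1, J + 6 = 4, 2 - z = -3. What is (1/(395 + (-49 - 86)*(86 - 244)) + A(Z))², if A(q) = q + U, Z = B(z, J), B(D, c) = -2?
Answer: 4247650276/471975625 ≈ 8.9997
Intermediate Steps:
z = 5 (z = 2 - 1*(-3) = 2 + 3 = 5)
J = -2 (J = -6 + 4 = -2)
Z = -2
A(q) = -1 + q (A(q) = q - 1 = -1 + q)
(1/(395 + (-49 - 86)*(86 - 244)) + A(Z))² = (1/(395 + (-49 - 86)*(86 - 244)) + (-1 - 2))² = (1/(395 - 135*(-158)) - 3)² = (1/(395 + 21330) - 3)² = (1/21725 - 3)² = (-65174/21725)² = 4247650276/471975625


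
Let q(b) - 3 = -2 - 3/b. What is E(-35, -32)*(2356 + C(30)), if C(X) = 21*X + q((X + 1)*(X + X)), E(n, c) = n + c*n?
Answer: 12963573/4 ≈ 3.2409e+6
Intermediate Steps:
q(b) = 1 - 3/b (q(b) = 3 + (-2 - 3/b) = 1 - 3/b)
C(X) = 21*X + (-3 + 2*X*(1 + X))/(2*X*(1 + X)) (C(X) = 21*X + (-3 + (X + 1)*(X + X))/(((X + 1)*(X + X))) = 21*X + (-3 + (1 + X)*(2*X))/(((1 + X)*(2*X))) = 21*X + (-3 + 2*X*(1 + X))/((2*X*(1 + X))) = 21*X + (1/(2*X*(1 + X)))*(-3 + 2*X*(1 + X)) = 21*X + (-3 + 2*X*(1 + X))/(2*X*(1 + X)))
E(-35, -32)*(2356 + C(30)) = (-35*(1 - 32))*(2356 + (-3/2 + 30 + 21*30³ + 22*30²)/(30*(1 + 30))) = (-35*(-31))*(2356 + (1/30)*(-3/2 + 30 + 21*27000 + 22*900)/31) = 1085*(2356 + (1/30)*(1/31)*(-3/2 + 30 + 567000 + 19800)) = 1085*(2356 + (1/30)*(1/31)*(1173657/2)) = 1085*(2356 + 391219/620) = 1085*(1851939/620) = 12963573/4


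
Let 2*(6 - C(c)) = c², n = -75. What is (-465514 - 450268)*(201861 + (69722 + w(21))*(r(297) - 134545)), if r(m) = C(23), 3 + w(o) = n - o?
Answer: 8594817574618149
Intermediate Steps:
w(o) = -78 - o (w(o) = -3 + (-75 - o) = -78 - o)
C(c) = 6 - c²/2
r(m) = -517/2 (r(m) = 6 - ½*23² = 6 - ½*529 = 6 - 529/2 = -517/2)
(-465514 - 450268)*(201861 + (69722 + w(21))*(r(297) - 134545)) = (-465514 - 450268)*(201861 + (69722 + (-78 - 1*21))*(-517/2 - 134545)) = -915782*(201861 + (69722 + (-78 - 21))*(-269607/2)) = -915782*(201861 + (69722 - 99)*(-269607/2)) = -915782*(201861 + 69623*(-269607/2)) = -915782*(201861 - 18770848161/2) = -915782*(-18770444439/2) = 8594817574618149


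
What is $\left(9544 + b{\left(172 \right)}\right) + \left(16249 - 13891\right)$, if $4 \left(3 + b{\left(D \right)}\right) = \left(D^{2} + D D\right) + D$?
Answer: $26734$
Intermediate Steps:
$b{\left(D \right)} = -3 + \frac{D^{2}}{2} + \frac{D}{4}$ ($b{\left(D \right)} = -3 + \frac{\left(D^{2} + D D\right) + D}{4} = -3 + \frac{\left(D^{2} + D^{2}\right) + D}{4} = -3 + \frac{2 D^{2} + D}{4} = -3 + \frac{D + 2 D^{2}}{4} = -3 + \left(\frac{D^{2}}{2} + \frac{D}{4}\right) = -3 + \frac{D^{2}}{2} + \frac{D}{4}$)
$\left(9544 + b{\left(172 \right)}\right) + \left(16249 - 13891\right) = \left(9544 + \left(-3 + \frac{172^{2}}{2} + \frac{1}{4} \cdot 172\right)\right) + \left(16249 - 13891\right) = \left(9544 + \left(-3 + \frac{1}{2} \cdot 29584 + 43\right)\right) + \left(16249 - 13891\right) = \left(9544 + \left(-3 + 14792 + 43\right)\right) + 2358 = \left(9544 + 14832\right) + 2358 = 24376 + 2358 = 26734$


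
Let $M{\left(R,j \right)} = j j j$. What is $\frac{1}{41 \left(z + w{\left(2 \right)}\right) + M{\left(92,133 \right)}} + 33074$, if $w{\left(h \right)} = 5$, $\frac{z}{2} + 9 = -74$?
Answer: $\frac{77592794665}{2346036} \approx 33074.0$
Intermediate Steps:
$z = -166$ ($z = -18 + 2 \left(-74\right) = -18 - 148 = -166$)
$M{\left(R,j \right)} = j^{3}$ ($M{\left(R,j \right)} = j^{2} j = j^{3}$)
$\frac{1}{41 \left(z + w{\left(2 \right)}\right) + M{\left(92,133 \right)}} + 33074 = \frac{1}{41 \left(-166 + 5\right) + 133^{3}} + 33074 = \frac{1}{41 \left(-161\right) + 2352637} + 33074 = \frac{1}{-6601 + 2352637} + 33074 = \frac{1}{2346036} + 33074 = \frac{77592794665}{2346036}$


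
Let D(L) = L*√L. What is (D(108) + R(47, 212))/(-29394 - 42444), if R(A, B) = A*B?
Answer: -4982/35919 - 36*√3/3991 ≈ -0.15432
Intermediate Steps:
D(L) = L^(3/2)
(D(108) + R(47, 212))/(-29394 - 42444) = (108^(3/2) + 47*212)/(-29394 - 42444) = (648*√3 + 9964)/(-71838) = (9964 + 648*√3)*(-1/71838) = -4982/35919 - 36*√3/3991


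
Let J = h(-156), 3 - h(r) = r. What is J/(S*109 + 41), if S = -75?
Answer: -159/8134 ≈ -0.019548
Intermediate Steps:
h(r) = 3 - r
J = 159 (J = 3 - 1*(-156) = 3 + 156 = 159)
J/(S*109 + 41) = 159/(-75*109 + 41) = 159/(-8175 + 41) = 159/(-8134) = 159*(-1/8134) = -159/8134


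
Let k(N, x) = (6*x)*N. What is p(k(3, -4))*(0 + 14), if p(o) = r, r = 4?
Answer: 56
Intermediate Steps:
k(N, x) = 6*N*x
p(o) = 4
p(k(3, -4))*(0 + 14) = 4*(0 + 14) = 4*14 = 56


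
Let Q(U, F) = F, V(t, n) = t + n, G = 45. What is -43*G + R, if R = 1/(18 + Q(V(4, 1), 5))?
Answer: -44504/23 ≈ -1935.0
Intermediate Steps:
V(t, n) = n + t
R = 1/23 (R = 1/(18 + 5) = 1/23 ≈ 0.043478)
-43*G + R = -43*45 + 1/23 = -1935 + 1/23 = -44504/23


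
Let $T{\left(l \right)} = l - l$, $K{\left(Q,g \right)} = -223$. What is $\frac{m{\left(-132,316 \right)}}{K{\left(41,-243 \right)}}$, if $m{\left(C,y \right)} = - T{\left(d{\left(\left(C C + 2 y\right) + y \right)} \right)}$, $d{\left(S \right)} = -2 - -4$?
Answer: $0$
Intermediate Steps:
$d{\left(S \right)} = 2$ ($d{\left(S \right)} = -2 + 4 = 2$)
$T{\left(l \right)} = 0$
$m{\left(C,y \right)} = 0$ ($m{\left(C,y \right)} = \left(-1\right) 0 = 0$)
$\frac{m{\left(-132,316 \right)}}{K{\left(41,-243 \right)}} = \frac{0}{-223} = 0 \left(- \frac{1}{223}\right) = 0$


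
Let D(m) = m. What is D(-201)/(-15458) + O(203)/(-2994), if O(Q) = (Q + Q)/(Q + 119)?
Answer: 3348245/266117199 ≈ 0.012582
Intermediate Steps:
O(Q) = 2*Q/(119 + Q) (O(Q) = (2*Q)/(119 + Q) = 2*Q/(119 + Q))
D(-201)/(-15458) + O(203)/(-2994) = -201/(-15458) + (2*203/(119 + 203))/(-2994) = -201*(-1/15458) + (2*203/322)*(-1/2994) = 201/15458 + (2*203*(1/322))*(-1/2994) = 201/15458 + (29/23)*(-1/2994) = 201/15458 - 29/68862 = 3348245/266117199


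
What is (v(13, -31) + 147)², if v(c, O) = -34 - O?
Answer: 20736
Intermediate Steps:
(v(13, -31) + 147)² = ((-34 - 1*(-31)) + 147)² = ((-34 + 31) + 147)² = (-3 + 147)² = 144² = 20736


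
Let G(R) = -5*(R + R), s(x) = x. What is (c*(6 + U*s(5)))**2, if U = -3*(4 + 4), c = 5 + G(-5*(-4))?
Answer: 494172900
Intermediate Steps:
G(R) = -10*R
c = -195 (c = 5 - (-50)*(-4) = 5 - 10*20 = 5 - 200 = -195)
U = -24 (U = -3*8 = -24)
(c*(6 + U*s(5)))**2 = (-195*(6 - 24*5))**2 = (-195*(6 - 120))**2 = (-195*(-114))**2 = 22230**2 = 494172900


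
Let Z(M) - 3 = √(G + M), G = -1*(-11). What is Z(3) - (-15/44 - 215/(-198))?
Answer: 893/396 + √14 ≈ 5.9967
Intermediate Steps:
G = 11
Z(M) = 3 + √(11 + M)
Z(3) - (-15/44 - 215/(-198)) = (3 + √(11 + 3)) - (-15/44 - 215/(-198)) = (3 + √14) - (-15*1/44 - 215*(-1/198)) = (3 + √14) - (-15/44 + 215/198) = (3 + √14) - 1*295/396 = (3 + √14) - 295/396 = 893/396 + √14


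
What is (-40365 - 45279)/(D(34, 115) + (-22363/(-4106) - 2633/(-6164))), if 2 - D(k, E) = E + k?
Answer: 40140683024/66144867 ≈ 606.86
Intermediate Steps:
D(k, E) = 2 - E - k (D(k, E) = 2 - (E + k) = 2 + (-E - k) = 2 - E - k)
(-40365 - 45279)/(D(34, 115) + (-22363/(-4106) - 2633/(-6164))) = (-40365 - 45279)/((2 - 1*115 - 1*34) + (-22363/(-4106) - 2633/(-6164))) = -85644/((2 - 115 - 34) + (-22363*(-1/4106) - 2633*(-1/6164))) = -85644/(-147 + (22363/4106 + 2633/6164)) = -85644/(-147 + 74328315/12654692) = -85644/(-1785911409/12654692) = -85644*(-12654692/1785911409) = 40140683024/66144867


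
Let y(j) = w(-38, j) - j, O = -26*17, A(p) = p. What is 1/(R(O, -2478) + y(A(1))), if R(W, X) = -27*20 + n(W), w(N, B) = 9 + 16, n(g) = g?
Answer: -1/958 ≈ -0.0010438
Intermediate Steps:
w(N, B) = 25
O = -442
y(j) = 25 - j
R(W, X) = -540 + W (R(W, X) = -27*20 + W = -540 + W)
1/(R(O, -2478) + y(A(1))) = 1/((-540 - 442) + (25 - 1*1)) = 1/(-982 + (25 - 1)) = 1/(-982 + 24) = 1/(-958) = -1/958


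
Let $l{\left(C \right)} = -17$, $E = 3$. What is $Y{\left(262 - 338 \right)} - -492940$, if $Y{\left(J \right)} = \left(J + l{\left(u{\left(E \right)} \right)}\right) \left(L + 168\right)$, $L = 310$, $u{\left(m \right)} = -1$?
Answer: $448486$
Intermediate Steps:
$Y{\left(J \right)} = -8126 + 478 J$ ($Y{\left(J \right)} = \left(J - 17\right) \left(310 + 168\right) = \left(-17 + J\right) 478 = -8126 + 478 J$)
$Y{\left(262 - 338 \right)} - -492940 = \left(-8126 + 478 \left(262 - 338\right)\right) - -492940 = \left(-8126 + 478 \left(262 - 338\right)\right) + 492940 = \left(-8126 + 478 \left(-76\right)\right) + 492940 = \left(-8126 - 36328\right) + 492940 = -44454 + 492940 = 448486$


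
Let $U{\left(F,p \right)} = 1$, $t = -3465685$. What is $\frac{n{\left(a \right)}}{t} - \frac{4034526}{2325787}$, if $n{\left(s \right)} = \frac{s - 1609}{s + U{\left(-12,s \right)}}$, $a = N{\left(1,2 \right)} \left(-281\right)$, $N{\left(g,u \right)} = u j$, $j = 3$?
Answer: $- \frac{4712069065678103}{2716370005135015} \approx -1.7347$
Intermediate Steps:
$N{\left(g,u \right)} = 3 u$ ($N{\left(g,u \right)} = u 3 = 3 u$)
$a = -1686$ ($a = 3 \cdot 2 \left(-281\right) = 6 \left(-281\right) = -1686$)
$n{\left(s \right)} = \frac{-1609 + s}{1 + s}$ ($n{\left(s \right)} = \frac{s - 1609}{s + 1} = \frac{-1609 + s}{1 + s}$)
$\frac{n{\left(a \right)}}{t} - \frac{4034526}{2325787} = \frac{\frac{1}{1 - 1686} \left(-1609 - 1686\right)}{-3465685} - \frac{4034526}{2325787} = \frac{1}{-1685} \left(-3295\right) \left(- \frac{1}{3465685}\right) - \frac{4034526}{2325787} = \left(- \frac{1}{1685}\right) \left(-3295\right) \left(- \frac{1}{3465685}\right) - \frac{4034526}{2325787} = \frac{659}{337} \left(- \frac{1}{3465685}\right) - \frac{4034526}{2325787} = - \frac{659}{1167935845} - \frac{4034526}{2325787} = - \frac{4712069065678103}{2716370005135015}$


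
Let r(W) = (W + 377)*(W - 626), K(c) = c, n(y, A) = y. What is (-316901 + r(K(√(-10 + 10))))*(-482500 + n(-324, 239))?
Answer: 266954838072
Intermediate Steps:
r(W) = (-626 + W)*(377 + W) (r(W) = (377 + W)*(-626 + W) = (-626 + W)*(377 + W))
(-316901 + r(K(√(-10 + 10))))*(-482500 + n(-324, 239)) = (-316901 + (-236002 + (√(-10 + 10))² - 249*√(-10 + 10)))*(-482500 - 324) = (-316901 + (-236002 + (√0)² - 249*√0))*(-482824) = (-316901 + (-236002 + 0² - 249*0))*(-482824) = (-316901 + (-236002 + 0 + 0))*(-482824) = (-316901 - 236002)*(-482824) = -552903*(-482824) = 266954838072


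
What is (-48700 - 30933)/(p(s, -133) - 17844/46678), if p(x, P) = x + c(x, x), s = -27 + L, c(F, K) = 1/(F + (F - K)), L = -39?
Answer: 122664602742/102276875 ≈ 1199.3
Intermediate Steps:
c(F, K) = 1/(-K + 2*F)
s = -66 (s = -27 - 39 = -66)
p(x, P) = x + 1/x (p(x, P) = x + 1/(-x + 2*x) = x + 1/x)
(-48700 - 30933)/(p(s, -133) - 17844/46678) = (-48700 - 30933)/((-66 + 1/(-66)) - 17844/46678) = -79633/((-66 - 1/66) - 17844*1/46678) = -79633/(-4357/66 - 8922/23339) = -79633/(-102276875/1540374) = -79633*(-1540374/102276875) = 122664602742/102276875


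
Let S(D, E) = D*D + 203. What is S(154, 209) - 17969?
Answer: 5950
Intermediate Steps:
S(D, E) = 203 + D² (S(D, E) = D² + 203 = 203 + D²)
S(154, 209) - 17969 = (203 + 154²) - 17969 = (203 + 23716) - 17969 = 23919 - 17969 = 5950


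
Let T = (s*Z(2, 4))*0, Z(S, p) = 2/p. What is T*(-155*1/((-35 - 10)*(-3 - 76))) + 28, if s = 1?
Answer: 28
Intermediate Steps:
T = 0 (T = (1*(2/4))*0 = (1*(2*(¼)))*0 = (1*(½))*0 = (½)*0 = 0)
T*(-155*1/((-35 - 10)*(-3 - 76))) + 28 = 0*(-155*1/((-35 - 10)*(-3 - 76))) + 28 = 0*(-155/((-45*(-79)))) + 28 = 0*(-155/3555) + 28 = 0*(-155*1/3555) + 28 = 0*(-31/711) + 28 = 0 + 28 = 28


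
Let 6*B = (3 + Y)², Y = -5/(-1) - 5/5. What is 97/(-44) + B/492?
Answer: -71047/32472 ≈ -2.1879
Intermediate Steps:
Y = 4 (Y = -5*(-1) - 5*⅕ = 5 - 1 = 4)
B = 49/6 (B = (3 + 4)²/6 = (⅙)*7² = (⅙)*49 = 49/6 ≈ 8.1667)
97/(-44) + B/492 = 97/(-44) + (49/6)/492 = 97*(-1/44) + (49/6)*(1/492) = -97/44 + 49/2952 = -71047/32472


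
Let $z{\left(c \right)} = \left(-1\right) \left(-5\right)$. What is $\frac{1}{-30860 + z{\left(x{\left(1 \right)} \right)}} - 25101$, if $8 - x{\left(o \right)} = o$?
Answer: $- \frac{774491356}{30855} \approx -25101.0$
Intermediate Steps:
$x{\left(o \right)} = 8 - o$
$z{\left(c \right)} = 5$
$\frac{1}{-30860 + z{\left(x{\left(1 \right)} \right)}} - 25101 = \frac{1}{-30860 + 5} - 25101 = \frac{1}{-30855} - 25101 = - \frac{1}{30855} - 25101 = - \frac{774491356}{30855}$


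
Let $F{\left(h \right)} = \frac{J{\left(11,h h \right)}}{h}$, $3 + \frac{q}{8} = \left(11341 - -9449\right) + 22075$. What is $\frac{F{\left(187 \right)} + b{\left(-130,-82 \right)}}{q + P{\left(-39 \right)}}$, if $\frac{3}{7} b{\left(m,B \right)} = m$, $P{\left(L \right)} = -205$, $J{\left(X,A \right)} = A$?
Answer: $- \frac{349}{1028073} \approx -0.00033947$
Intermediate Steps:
$b{\left(m,B \right)} = \frac{7 m}{3}$
$q = 342896$ ($q = -24 + 8 \left(\left(11341 - -9449\right) + 22075\right) = -24 + 8 \left(\left(11341 + 9449\right) + 22075\right) = -24 + 8 \left(20790 + 22075\right) = -24 + 8 \cdot 42865 = -24 + 342920 = 342896$)
$F{\left(h \right)} = h$ ($F{\left(h \right)} = \frac{h h}{h} = \frac{h^{2}}{h} = h$)
$\frac{F{\left(187 \right)} + b{\left(-130,-82 \right)}}{q + P{\left(-39 \right)}} = \frac{187 + \frac{7}{3} \left(-130\right)}{342896 - 205} = \frac{187 - \frac{910}{3}}{342691} = \left(- \frac{349}{3}\right) \frac{1}{342691} = - \frac{349}{1028073}$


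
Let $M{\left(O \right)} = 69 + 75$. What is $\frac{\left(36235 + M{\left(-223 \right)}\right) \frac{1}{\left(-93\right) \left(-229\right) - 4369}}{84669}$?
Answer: $\frac{36379}{1433276832} \approx 2.5382 \cdot 10^{-5}$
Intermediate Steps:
$M{\left(O \right)} = 144$
$\frac{\left(36235 + M{\left(-223 \right)}\right) \frac{1}{\left(-93\right) \left(-229\right) - 4369}}{84669} = \frac{\left(36235 + 144\right) \frac{1}{\left(-93\right) \left(-229\right) - 4369}}{84669} = \frac{36379}{21297 - 4369} \cdot \frac{1}{84669} = \frac{36379}{16928} \cdot \frac{1}{84669} = \frac{36379}{1433276832}$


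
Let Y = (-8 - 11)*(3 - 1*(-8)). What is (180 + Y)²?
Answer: 841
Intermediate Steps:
Y = -209 (Y = -19*(3 + 8) = -19*11 = -209)
(180 + Y)² = (180 - 209)² = (-29)² = 841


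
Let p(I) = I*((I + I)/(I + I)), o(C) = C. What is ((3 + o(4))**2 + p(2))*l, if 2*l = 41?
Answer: 2091/2 ≈ 1045.5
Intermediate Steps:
l = 41/2 (l = (1/2)*41 = 41/2 ≈ 20.500)
p(I) = I (p(I) = I*((2*I)/((2*I))) = I*((2*I)*(1/(2*I))) = I*1 = I)
((3 + o(4))**2 + p(2))*l = ((3 + 4)**2 + 2)*(41/2) = (7**2 + 2)*(41/2) = (49 + 2)*(41/2) = 51*(41/2) = 2091/2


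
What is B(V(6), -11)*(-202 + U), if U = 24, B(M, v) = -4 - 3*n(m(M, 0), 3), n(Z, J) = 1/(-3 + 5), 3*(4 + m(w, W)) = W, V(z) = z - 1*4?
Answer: 979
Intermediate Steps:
V(z) = -4 + z (V(z) = z - 4 = -4 + z)
m(w, W) = -4 + W/3
n(Z, J) = ½ (n(Z, J) = 1/2 = ½)
B(M, v) = -11/2 (B(M, v) = -4 - 3*½ = -4 - 3/2 = -11/2)
B(V(6), -11)*(-202 + U) = -11*(-202 + 24)/2 = -11/2*(-178) = 979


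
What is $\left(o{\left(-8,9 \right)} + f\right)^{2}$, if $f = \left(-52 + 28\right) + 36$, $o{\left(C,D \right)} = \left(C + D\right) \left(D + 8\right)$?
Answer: $841$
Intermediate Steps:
$o{\left(C,D \right)} = \left(8 + D\right) \left(C + D\right)$ ($o{\left(C,D \right)} = \left(C + D\right) \left(8 + D\right) = \left(8 + D\right) \left(C + D\right)$)
$f = 12$ ($f = -24 + 36 = 12$)
$\left(o{\left(-8,9 \right)} + f\right)^{2} = \left(\left(9^{2} + 8 \left(-8\right) + 8 \cdot 9 - 72\right) + 12\right)^{2} = \left(\left(81 - 64 + 72 - 72\right) + 12\right)^{2} = \left(17 + 12\right)^{2} = 29^{2} = 841$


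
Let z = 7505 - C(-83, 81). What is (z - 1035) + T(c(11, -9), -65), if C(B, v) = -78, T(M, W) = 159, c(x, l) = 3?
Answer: 6707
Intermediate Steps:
z = 7583 (z = 7505 - 1*(-78) = 7505 + 78 = 7583)
(z - 1035) + T(c(11, -9), -65) = (7583 - 1035) + 159 = 6548 + 159 = 6707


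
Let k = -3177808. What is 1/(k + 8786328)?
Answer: 1/5608520 ≈ 1.7830e-7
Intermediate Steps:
1/(k + 8786328) = 1/(-3177808 + 8786328) = 1/5608520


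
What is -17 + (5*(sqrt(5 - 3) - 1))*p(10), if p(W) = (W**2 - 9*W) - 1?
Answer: -62 + 45*sqrt(2) ≈ 1.6396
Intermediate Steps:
p(W) = -1 + W**2 - 9*W
-17 + (5*(sqrt(5 - 3) - 1))*p(10) = -17 + (5*(sqrt(5 - 3) - 1))*(-1 + 10**2 - 9*10) = -17 + (5*(sqrt(2) - 1))*(-1 + 100 - 90) = -17 + (5*(-1 + sqrt(2)))*9 = -17 + (-5 + 5*sqrt(2))*9 = -17 + (-45 + 45*sqrt(2)) = -62 + 45*sqrt(2)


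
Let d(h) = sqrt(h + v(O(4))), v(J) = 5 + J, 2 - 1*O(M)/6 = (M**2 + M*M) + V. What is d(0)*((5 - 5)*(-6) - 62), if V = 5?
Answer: -62*I*sqrt(205) ≈ -887.71*I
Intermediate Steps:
O(M) = -18 - 12*M**2 (O(M) = 12 - 6*((M**2 + M*M) + 5) = 12 - 6*((M**2 + M**2) + 5) = 12 - 6*(2*M**2 + 5) = 12 - 6*(5 + 2*M**2) = 12 + (-30 - 12*M**2) = -18 - 12*M**2)
d(h) = sqrt(-205 + h) (d(h) = sqrt(h + (5 + (-18 - 12*4**2))) = sqrt(h + (5 + (-18 - 12*16))) = sqrt(h + (5 + (-18 - 192))) = sqrt(h + (5 - 210)) = sqrt(h - 205) = sqrt(-205 + h))
d(0)*((5 - 5)*(-6) - 62) = sqrt(-205 + 0)*((5 - 5)*(-6) - 62) = sqrt(-205)*(0*(-6) - 62) = (I*sqrt(205))*(0 - 62) = (I*sqrt(205))*(-62) = -62*I*sqrt(205)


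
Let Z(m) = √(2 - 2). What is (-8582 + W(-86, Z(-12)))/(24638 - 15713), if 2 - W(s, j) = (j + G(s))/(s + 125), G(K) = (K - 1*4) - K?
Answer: -334616/348075 ≈ -0.96133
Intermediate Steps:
G(K) = -4 (G(K) = (K - 4) - K = (-4 + K) - K = -4)
Z(m) = 0 (Z(m) = √0 = 0)
W(s, j) = 2 - (-4 + j)/(125 + s) (W(s, j) = 2 - (j - 4)/(s + 125) = 2 - (-4 + j)/(125 + s))
(-8582 + W(-86, Z(-12)))/(24638 - 15713) = (-8582 + (254 - 1*0 + 2*(-86))/(125 - 86))/(24638 - 15713) = (-8582 + (254 + 0 - 172)/39)/8925 = (-8582 + (1/39)*82)*(1/8925) = (-8582 + 82/39)*(1/8925) = -334616/39*1/8925 = -334616/348075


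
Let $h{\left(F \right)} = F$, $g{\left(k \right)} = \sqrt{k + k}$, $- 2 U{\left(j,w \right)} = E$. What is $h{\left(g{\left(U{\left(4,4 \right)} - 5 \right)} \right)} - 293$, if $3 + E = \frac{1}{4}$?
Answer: $-293 + \frac{i \sqrt{29}}{2} \approx -293.0 + 2.6926 i$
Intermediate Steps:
$E = - \frac{11}{4}$ ($E = -3 + \frac{1}{4} = - \frac{11}{4} \approx -2.75$)
$U{\left(j,w \right)} = \frac{11}{8}$ ($U{\left(j,w \right)} = \left(- \frac{1}{2}\right) \left(- \frac{11}{4}\right) = \frac{11}{8}$)
$g{\left(k \right)} = \sqrt{2} \sqrt{k}$ ($g{\left(k \right)} = \sqrt{2 k} = \sqrt{2} \sqrt{k}$)
$h{\left(g{\left(U{\left(4,4 \right)} - 5 \right)} \right)} - 293 = \sqrt{2} \sqrt{\frac{11}{8} - 5} - 293 = \sqrt{2} \sqrt{- \frac{29}{8}} - 293 = \sqrt{2} \frac{i \sqrt{58}}{4} - 293 = \frac{i \sqrt{29}}{2} - 293 = -293 + \frac{i \sqrt{29}}{2}$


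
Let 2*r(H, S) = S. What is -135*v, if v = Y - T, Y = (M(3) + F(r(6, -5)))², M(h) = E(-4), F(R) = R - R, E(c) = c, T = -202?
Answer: -29430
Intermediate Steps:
r(H, S) = S/2
F(R) = 0
M(h) = -4
Y = 16 (Y = (-4 + 0)² = (-4)² = 16)
v = 218 (v = 16 - 1*(-202) = 16 + 202 = 218)
-135*v = -135*218 = -29430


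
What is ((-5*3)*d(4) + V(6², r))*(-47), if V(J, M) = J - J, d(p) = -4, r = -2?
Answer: -2820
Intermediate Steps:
V(J, M) = 0
((-5*3)*d(4) + V(6², r))*(-47) = (-5*3*(-4) + 0)*(-47) = (-15*(-4) + 0)*(-47) = (60 + 0)*(-47) = 60*(-47) = -2820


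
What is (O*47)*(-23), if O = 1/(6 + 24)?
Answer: -1081/30 ≈ -36.033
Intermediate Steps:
O = 1/30 ≈ 0.033333
(O*47)*(-23) = ((1/30)*47)*(-23) = (47/30)*(-23) = -1081/30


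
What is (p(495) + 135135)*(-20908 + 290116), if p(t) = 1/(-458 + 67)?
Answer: 14224354155072/391 ≈ 3.6379e+10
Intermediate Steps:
p(t) = -1/391 (p(t) = 1/(-391) = -1/391)
(p(495) + 135135)*(-20908 + 290116) = (-1/391 + 135135)*(-20908 + 290116) = (52837784/391)*269208 = 14224354155072/391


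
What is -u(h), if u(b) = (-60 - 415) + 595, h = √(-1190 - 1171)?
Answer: -120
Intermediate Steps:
h = I*√2361 (h = √(-2361) = I*√2361 ≈ 48.59*I)
u(b) = 120 (u(b) = -475 + 595 = 120)
-u(h) = -1*120 = -120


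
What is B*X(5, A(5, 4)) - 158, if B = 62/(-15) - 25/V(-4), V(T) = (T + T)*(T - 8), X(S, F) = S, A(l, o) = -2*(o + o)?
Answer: -5759/32 ≈ -179.97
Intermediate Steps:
A(l, o) = -4*o
V(T) = 2*T*(-8 + T) (V(T) = (2*T)*(-8 + T) = 2*T*(-8 + T))
B = -703/160 (B = 62/(-15) - 25*(-1/(8*(-8 - 4))) = 62*(-1/15) - 25/(2*(-4)*(-12)) = -62/15 - 25/96 = -703/160 ≈ -4.3938)
B*X(5, A(5, 4)) - 158 = -703/160*5 - 158 = -703/32 - 158 = -5759/32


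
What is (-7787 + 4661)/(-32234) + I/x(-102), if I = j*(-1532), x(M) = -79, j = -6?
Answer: -148023987/1273243 ≈ -116.26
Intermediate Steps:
I = 9192 (I = -6*(-1532) = 9192)
(-7787 + 4661)/(-32234) + I/x(-102) = (-7787 + 4661)/(-32234) + 9192/(-79) = -3126*(-1/32234) + 9192*(-1/79) = 1563/16117 - 9192/79 = -148023987/1273243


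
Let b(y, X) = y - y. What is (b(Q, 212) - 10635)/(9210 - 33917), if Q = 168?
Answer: 10635/24707 ≈ 0.43044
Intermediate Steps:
b(y, X) = 0
(b(Q, 212) - 10635)/(9210 - 33917) = (0 - 10635)/(9210 - 33917) = -10635/(-24707) = -10635*(-1/24707) = 10635/24707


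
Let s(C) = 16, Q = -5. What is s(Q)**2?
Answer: 256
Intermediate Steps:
s(Q)**2 = 16**2 = 256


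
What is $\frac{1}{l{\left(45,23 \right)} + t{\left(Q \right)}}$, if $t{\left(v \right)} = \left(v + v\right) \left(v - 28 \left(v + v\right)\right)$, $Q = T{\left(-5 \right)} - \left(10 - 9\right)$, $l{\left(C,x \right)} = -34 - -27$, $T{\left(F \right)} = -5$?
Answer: $- \frac{1}{3967} \approx -0.00025208$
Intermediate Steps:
$l{\left(C,x \right)} = -7$ ($l{\left(C,x \right)} = -34 + 27 = -7$)
$Q = -6$ ($Q = -5 - \left(10 - 9\right) = -5 - 1 = -6$)
$t{\left(v \right)} = - 110 v^{2}$ ($t{\left(v \right)} = 2 v \left(v - 28 \cdot 2 v\right) = 2 v \left(v - 56 v\right) = 2 v \left(- 55 v\right) = - 110 v^{2}$)
$\frac{1}{l{\left(45,23 \right)} + t{\left(Q \right)}} = \frac{1}{-7 - 110 \left(-6\right)^{2}} = \frac{1}{-7 - 3960} = \frac{1}{-3967} = - \frac{1}{3967}$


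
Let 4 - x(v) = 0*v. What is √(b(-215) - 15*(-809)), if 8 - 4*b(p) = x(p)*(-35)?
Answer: 2*√3043 ≈ 110.33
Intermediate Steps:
x(v) = 4 (x(v) = 4 - 0*v = 4 - 1*0 = 4 + 0 = 4)
b(p) = 37 (b(p) = 2 - (-35) = 2 - ¼*(-140) = 2 + 35 = 37)
√(b(-215) - 15*(-809)) = √(37 - 15*(-809)) = √(37 + 12135) = √12172 = 2*√3043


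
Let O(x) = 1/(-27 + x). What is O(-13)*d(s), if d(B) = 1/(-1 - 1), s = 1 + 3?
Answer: 1/80 ≈ 0.012500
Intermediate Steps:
s = 4
d(B) = -1/2 (d(B) = 1/(-2) = -1/2)
O(-13)*d(s) = -1/2/(-27 - 13) = -1/2/(-40) = -1/40*(-1/2) = 1/80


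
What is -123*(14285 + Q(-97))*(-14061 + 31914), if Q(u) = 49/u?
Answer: -3042656582724/97 ≈ -3.1368e+10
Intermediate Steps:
-123*(14285 + Q(-97))*(-14061 + 31914) = -123*(14285 + 49/(-97))*(-14061 + 31914) = -123*(14285 + 49*(-1/97))*17853 = -123*(14285 - 49/97)*17853 = -170428308*17853/97 = -123*24737045388/97 = -3042656582724/97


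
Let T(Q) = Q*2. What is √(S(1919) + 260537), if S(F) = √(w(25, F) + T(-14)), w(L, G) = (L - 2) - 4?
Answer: √(260537 + 3*I) ≈ 510.43 + 0.003*I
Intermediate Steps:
w(L, G) = -6 + L (w(L, G) = (-2 + L) - 4 = -6 + L)
T(Q) = 2*Q
S(F) = 3*I (S(F) = √((-6 + 25) + 2*(-14)) = √(19 - 28) = √(-9) = 3*I)
√(S(1919) + 260537) = √(3*I + 260537) = √(260537 + 3*I)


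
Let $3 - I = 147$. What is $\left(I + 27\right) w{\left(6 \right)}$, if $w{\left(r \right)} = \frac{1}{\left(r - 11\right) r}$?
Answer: $\frac{39}{10} \approx 3.9$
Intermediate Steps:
$I = -144$ ($I = 3 - 147 = -144$)
$w{\left(r \right)} = \frac{1}{r \left(-11 + r\right)}$ ($w{\left(r \right)} = \frac{1}{\left(-11 + r\right) r} = \frac{1}{r \left(-11 + r\right)}$)
$\left(I + 27\right) w{\left(6 \right)} = \left(-144 + 27\right) \frac{1}{6 \left(-11 + 6\right)} = - 117 \frac{1}{6 \left(-5\right)} = - 117 \cdot \frac{1}{6} \left(- \frac{1}{5}\right) = \left(-117\right) \left(- \frac{1}{30}\right) = \frac{39}{10}$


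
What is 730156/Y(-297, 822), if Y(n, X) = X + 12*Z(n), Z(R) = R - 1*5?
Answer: -365078/1401 ≈ -260.58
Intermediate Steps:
Z(R) = -5 + R (Z(R) = R - 5 = -5 + R)
Y(n, X) = -60 + X + 12*n (Y(n, X) = X + 12*(-5 + n) = X + (-60 + 12*n) = -60 + X + 12*n)
730156/Y(-297, 822) = 730156/(-60 + 822 + 12*(-297)) = 730156/(-60 + 822 - 3564) = 730156/(-2802) = 730156*(-1/2802) = -365078/1401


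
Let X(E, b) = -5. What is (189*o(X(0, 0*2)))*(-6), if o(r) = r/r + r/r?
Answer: -2268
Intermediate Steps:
o(r) = 2 (o(r) = 1 + 1 = 2)
(189*o(X(0, 0*2)))*(-6) = (189*2)*(-6) = 378*(-6) = -2268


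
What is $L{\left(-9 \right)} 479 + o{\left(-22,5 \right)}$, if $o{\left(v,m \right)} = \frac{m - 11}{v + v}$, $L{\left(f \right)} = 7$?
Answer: $\frac{73769}{22} \approx 3353.1$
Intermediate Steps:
$o{\left(v,m \right)} = \frac{-11 + m}{2 v}$
$L{\left(-9 \right)} 479 + o{\left(-22,5 \right)} = 7 \cdot 479 + \frac{-11 + 5}{2 \left(-22\right)} = 3353 + \frac{1}{2} \left(- \frac{1}{22}\right) \left(-6\right) = 3353 + \frac{3}{22} = \frac{73769}{22}$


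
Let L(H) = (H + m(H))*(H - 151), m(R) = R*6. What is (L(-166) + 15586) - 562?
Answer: 383378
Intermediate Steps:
m(R) = 6*R
L(H) = 7*H*(-151 + H) (L(H) = (H + 6*H)*(H - 151) = (7*H)*(-151 + H) = 7*H*(-151 + H))
(L(-166) + 15586) - 562 = (7*(-166)*(-151 - 166) + 15586) - 562 = (7*(-166)*(-317) + 15586) - 562 = (368354 + 15586) - 562 = 383940 - 562 = 383378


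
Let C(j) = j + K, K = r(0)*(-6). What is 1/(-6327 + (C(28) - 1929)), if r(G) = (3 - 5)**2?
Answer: -1/8252 ≈ -0.00012118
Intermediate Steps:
r(G) = 4 (r(G) = (-2)**2 = 4)
K = -24 (K = 4*(-6) = -24)
C(j) = -24 + j (C(j) = j - 24 = -24 + j)
1/(-6327 + (C(28) - 1929)) = 1/(-6327 + ((-24 + 28) - 1929)) = 1/(-6327 + (4 - 1929)) = 1/(-6327 - 1925) = 1/(-8252) = -1/8252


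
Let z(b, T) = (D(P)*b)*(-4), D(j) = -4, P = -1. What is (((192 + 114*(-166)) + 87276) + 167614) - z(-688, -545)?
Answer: 247166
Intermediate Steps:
z(b, T) = 16*b (z(b, T) = -4*b*(-4) = 16*b)
(((192 + 114*(-166)) + 87276) + 167614) - z(-688, -545) = (((192 + 114*(-166)) + 87276) + 167614) - 16*(-688) = (((192 - 18924) + 87276) + 167614) - 1*(-11008) = ((-18732 + 87276) + 167614) + 11008 = (68544 + 167614) + 11008 = 236158 + 11008 = 247166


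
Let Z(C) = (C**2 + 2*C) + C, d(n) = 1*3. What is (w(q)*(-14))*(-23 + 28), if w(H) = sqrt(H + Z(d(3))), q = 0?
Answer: -210*sqrt(2) ≈ -296.98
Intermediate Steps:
d(n) = 3
Z(C) = C**2 + 3*C
w(H) = sqrt(18 + H) (w(H) = sqrt(H + 3*(3 + 3)) = sqrt(H + 3*6) = sqrt(H + 18) = sqrt(18 + H))
(w(q)*(-14))*(-23 + 28) = (sqrt(18 + 0)*(-14))*(-23 + 28) = (sqrt(18)*(-14))*5 = ((3*sqrt(2))*(-14))*5 = -42*sqrt(2)*5 = -210*sqrt(2)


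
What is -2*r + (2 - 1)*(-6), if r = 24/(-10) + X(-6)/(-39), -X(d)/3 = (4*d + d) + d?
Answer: 282/65 ≈ 4.3385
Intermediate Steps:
X(d) = -18*d (X(d) = -3*((4*d + d) + d) = -3*(5*d + d) = -18*d)
r = -336/65 (r = 24/(-10) - 18*(-6)/(-39) = 24*(-⅒) + 108*(-1/39) = -12/5 - 36/13 = -336/65 ≈ -5.1692)
-2*r + (2 - 1)*(-6) = -2*(-336/65) + (2 - 1)*(-6) = 672/65 + 1*(-6) = 672/65 - 6 = 282/65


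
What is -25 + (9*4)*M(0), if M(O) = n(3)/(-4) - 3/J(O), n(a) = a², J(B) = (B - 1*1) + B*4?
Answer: 2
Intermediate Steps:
J(B) = -1 + 5*B (J(B) = (B - 1) + 4*B = (-1 + B) + 4*B = -1 + 5*B)
M(O) = -9/4 - 3/(-1 + 5*O) (M(O) = 3²/(-4) - 3/(-1 + 5*O) = 9*(-¼) - 3/(-1 + 5*O) = -9/4 - 3/(-1 + 5*O))
-25 + (9*4)*M(0) = -25 + (9*4)*(3*(-1 - 15*0)/(4*(-1 + 5*0))) = -25 + 36*(3*(-1 + 0)/(4*(-1 + 0))) = -25 + 36*((¾)*(-1)/(-1)) = -25 + 36*((¾)*(-1)*(-1)) = -25 + 36*(¾) = -25 + 27 = 2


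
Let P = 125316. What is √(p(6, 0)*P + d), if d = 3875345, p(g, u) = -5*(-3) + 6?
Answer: √6506981 ≈ 2550.9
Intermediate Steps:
p(g, u) = 21 (p(g, u) = 15 + 6 = 21)
√(p(6, 0)*P + d) = √(21*125316 + 3875345) = √(2631636 + 3875345) = √6506981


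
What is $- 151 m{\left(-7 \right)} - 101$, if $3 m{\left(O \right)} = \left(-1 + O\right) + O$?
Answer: $654$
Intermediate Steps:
$m{\left(O \right)} = - \frac{1}{3} + \frac{2 O}{3}$ ($m{\left(O \right)} = \frac{\left(-1 + O\right) + O}{3} = \frac{-1 + 2 O}{3} = - \frac{1}{3} + \frac{2 O}{3}$)
$- 151 m{\left(-7 \right)} - 101 = - 151 \left(- \frac{1}{3} + \frac{2}{3} \left(-7\right)\right) - 101 = - 151 \left(- \frac{1}{3} - \frac{14}{3}\right) - 101 = \left(-151\right) \left(-5\right) - 101 = 755 - 101 = 654$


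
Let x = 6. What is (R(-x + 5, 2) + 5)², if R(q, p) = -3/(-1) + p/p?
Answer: 81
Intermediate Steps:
R(q, p) = 4 (R(q, p) = -3*(-1) + 1 = 3 + 1 = 4)
(R(-x + 5, 2) + 5)² = (4 + 5)² = 9² = 81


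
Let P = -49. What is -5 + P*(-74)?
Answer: 3621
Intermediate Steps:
-5 + P*(-74) = -5 - 49*(-74) = -5 + 3626 = 3621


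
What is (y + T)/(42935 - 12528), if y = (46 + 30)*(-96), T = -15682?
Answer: -22978/30407 ≈ -0.75568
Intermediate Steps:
y = -7296 (y = 76*(-96) = -7296)
(y + T)/(42935 - 12528) = (-7296 - 15682)/(42935 - 12528) = -22978/30407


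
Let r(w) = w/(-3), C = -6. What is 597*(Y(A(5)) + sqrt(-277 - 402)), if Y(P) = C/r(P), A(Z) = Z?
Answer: 10746/5 + 597*I*sqrt(679) ≈ 2149.2 + 15556.0*I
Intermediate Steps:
r(w) = -w/3 (r(w) = w*(-1/3) = -w/3)
Y(P) = 18/P (Y(P) = -6*(-3/P) = -(-18)/P = 18/P)
597*(Y(A(5)) + sqrt(-277 - 402)) = 597*(18/5 + sqrt(-277 - 402)) = 597*(18*(1/5) + sqrt(-679)) = 597*(18/5 + I*sqrt(679)) = 10746/5 + 597*I*sqrt(679)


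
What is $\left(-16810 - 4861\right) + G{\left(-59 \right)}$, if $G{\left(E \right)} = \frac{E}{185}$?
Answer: $- \frac{4009194}{185} \approx -21671.0$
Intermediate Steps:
$G{\left(E \right)} = \frac{E}{185}$ ($G{\left(E \right)} = E \frac{1}{185} = \frac{E}{185}$)
$\left(-16810 - 4861\right) + G{\left(-59 \right)} = \left(-16810 - 4861\right) + \frac{1}{185} \left(-59\right) = -21671 - \frac{59}{185} = - \frac{4009194}{185}$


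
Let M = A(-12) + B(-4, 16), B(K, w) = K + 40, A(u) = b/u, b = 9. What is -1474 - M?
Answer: -6037/4 ≈ -1509.3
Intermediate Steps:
A(u) = 9/u
B(K, w) = 40 + K
M = 141/4 (M = 9/(-12) + (40 - 4) = 9*(-1/12) + 36 = -3/4 + 36 = 141/4 ≈ 35.250)
-1474 - M = -1474 - 1*141/4 = -1474 - 141/4 = -6037/4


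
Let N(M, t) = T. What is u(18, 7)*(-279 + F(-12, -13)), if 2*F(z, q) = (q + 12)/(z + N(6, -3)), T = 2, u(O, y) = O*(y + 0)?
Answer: -351477/10 ≈ -35148.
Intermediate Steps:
u(O, y) = O*y
N(M, t) = 2
F(z, q) = (12 + q)/(2*(2 + z)) (F(z, q) = ((q + 12)/(z + 2))/2 = ((12 + q)/(2 + z))/2 = (12 + q)/(2*(2 + z)))
u(18, 7)*(-279 + F(-12, -13)) = (18*7)*(-279 + (12 - 13)/(2*(2 - 12))) = 126*(-279 + (½)*(-1)/(-10)) = 126*(-279 + (½)*(-⅒)*(-1)) = 126*(-279 + 1/20) = 126*(-5579/20) = -351477/10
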